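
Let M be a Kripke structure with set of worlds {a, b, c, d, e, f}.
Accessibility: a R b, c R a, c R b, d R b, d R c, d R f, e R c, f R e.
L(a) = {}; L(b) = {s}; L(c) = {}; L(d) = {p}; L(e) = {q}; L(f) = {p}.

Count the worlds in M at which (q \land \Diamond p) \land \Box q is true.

0

Let φ = (q \land \Diamond p) \land \Box q. Evaluate φ at each world:
  a (successors {b}): φ is false.
  b (successors ∅): φ is false.
  c (successors {a, b}): φ is false.
  d (successors {b, c, f}): φ is false.
  e (successors {c}): φ is false.
  f (successors {e}): φ is false.
For instance, at d:
  At d: q \land \Diamond p is false, \Box q is false, so (q \land \Diamond p) \land \Box q is false.
    At d: q is false, \Diamond p is true, so q \land \Diamond p is false.
      At d: \Diamond p requires p at some successor in {b, c, f}.
        p holds at f, so \Diamond p is true at d.
    At d: \Box q requires q at every successor {b, c, f}.
      q fails at b, so \Box q is false at d.
Satisfying worlds: none.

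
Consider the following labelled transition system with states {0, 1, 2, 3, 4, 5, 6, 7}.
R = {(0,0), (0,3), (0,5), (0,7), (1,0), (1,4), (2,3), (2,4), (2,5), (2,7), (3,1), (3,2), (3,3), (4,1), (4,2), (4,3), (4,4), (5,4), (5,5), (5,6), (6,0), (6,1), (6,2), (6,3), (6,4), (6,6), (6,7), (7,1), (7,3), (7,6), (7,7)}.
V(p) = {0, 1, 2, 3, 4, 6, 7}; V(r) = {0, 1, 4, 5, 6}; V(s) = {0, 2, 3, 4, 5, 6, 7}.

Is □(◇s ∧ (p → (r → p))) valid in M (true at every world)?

Recall that □ψ holds at a world iff ψ holds at every accessible world, and ◇ψ holds iff ψ holds at some accessible world.
Let φ = □(◇s ∧ (p → (r → p))). Evaluate φ at each world:
  0 (successors {0, 3, 5, 7}): φ is true.
  1 (successors {0, 4}): φ is true.
  2 (successors {3, 4, 5, 7}): φ is true.
  3 (successors {1, 2, 3}): φ is true.
  4 (successors {1, 2, 3, 4}): φ is true.
  5 (successors {4, 5, 6}): φ is true.
  6 (successors {0, 1, 2, 3, 4, 6, 7}): φ is true.
  7 (successors {1, 3, 6, 7}): φ is true.
For instance, at 5:
  At 5: □(◇s ∧ (p → (r → p))) requires ◇s ∧ (p → (r → p)) at every successor {4, 5, 6}.
      At 4: ◇s is true, p → (r → p) is true, so ◇s ∧ (p → (r → p)) is true.
      At 5: ◇s is true, p → (r → p) is true, so ◇s ∧ (p → (r → p)) is true.
      At 6: ◇s is true, p → (r → p) is true, so ◇s ∧ (p → (r → p)) is true.
  So □(◇s ∧ (p → (r → p))) is true at 5.

Yes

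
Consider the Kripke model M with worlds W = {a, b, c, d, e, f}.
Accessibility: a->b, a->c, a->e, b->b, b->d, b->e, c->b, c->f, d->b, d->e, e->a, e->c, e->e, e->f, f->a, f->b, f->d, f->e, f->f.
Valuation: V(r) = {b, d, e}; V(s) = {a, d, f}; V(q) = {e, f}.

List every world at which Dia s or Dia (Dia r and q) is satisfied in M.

Recall that Dia ψ holds at a world iff ψ holds at some accessible world.
Let φ = Dia s or Dia (Dia r and q). Evaluate φ at each world:
  a (successors {b, c, e}): φ is true.
  b (successors {b, d, e}): φ is true.
  c (successors {b, f}): φ is true.
  d (successors {b, e}): φ is true.
  e (successors {a, c, e, f}): φ is true.
  f (successors {a, b, d, e, f}): φ is true.
For instance, at d:
  At d: Dia s is false, Dia (Dia r and q) is true, so Dia s or Dia (Dia r and q) is true.
    At d: Dia s requires s at some successor in {b, e}.
      At b: s is false.
      At e: s is false.
    So Dia s is false at d.
    At d: Dia (Dia r and q) requires Dia r and q at some successor in {b, e}.
      Dia r and q holds at e, so Dia (Dia r and q) is true at d.
Satisfying worlds: {a, b, c, d, e, f}

a, b, c, d, e, f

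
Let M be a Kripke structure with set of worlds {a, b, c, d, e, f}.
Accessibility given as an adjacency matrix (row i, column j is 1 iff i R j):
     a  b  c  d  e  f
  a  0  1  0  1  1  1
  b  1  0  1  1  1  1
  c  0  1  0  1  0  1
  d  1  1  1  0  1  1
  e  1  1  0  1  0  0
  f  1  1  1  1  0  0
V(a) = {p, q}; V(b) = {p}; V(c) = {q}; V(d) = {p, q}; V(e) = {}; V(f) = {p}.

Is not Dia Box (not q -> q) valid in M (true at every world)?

Yes

Let φ = not Dia Box (not q -> q). Evaluate φ at each world:
  a (successors {b, d, e, f}): φ is true.
  b (successors {a, c, d, e, f}): φ is true.
  c (successors {b, d, f}): φ is true.
  d (successors {a, b, c, e, f}): φ is true.
  e (successors {a, b, d}): φ is true.
  f (successors {a, b, c, d}): φ is true.
For instance, at c:
  At c: Dia Box (not q -> q) is false, so not Dia Box (not q -> q) is true.
    At c: Dia Box (not q -> q) requires Box (not q -> q) at some successor in {b, d, f}.
      At b: Box (not q -> q) is false.
      At d: Box (not q -> q) is false.
      At f: Box (not q -> q) is false.
    So Dia Box (not q -> q) is false at c.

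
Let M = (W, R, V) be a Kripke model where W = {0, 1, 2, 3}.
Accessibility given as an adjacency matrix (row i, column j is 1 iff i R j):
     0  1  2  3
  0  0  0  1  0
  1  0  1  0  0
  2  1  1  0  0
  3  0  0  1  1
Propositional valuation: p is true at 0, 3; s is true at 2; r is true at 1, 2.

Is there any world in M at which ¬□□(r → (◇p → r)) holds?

Recall that □ψ holds at a world iff ψ holds at every accessible world, and ◇ψ holds iff ψ holds at some accessible world.
Let φ = ¬□□(r → (◇p → r)). Evaluate φ at each world:
  0 (successors {2}): φ is false.
  1 (successors {1}): φ is false.
  2 (successors {0, 1}): φ is false.
  3 (successors {2, 3}): φ is false.
For instance, at 1:
  At 1: □□(r → (◇p → r)) is true, so ¬□□(r → (◇p → r)) is false.
    At 1: □□(r → (◇p → r)) requires □(r → (◇p → r)) at every successor {1}.
      At 1: □(r → (◇p → r)) is true.
    So □□(r → (◇p → r)) is true at 1.

No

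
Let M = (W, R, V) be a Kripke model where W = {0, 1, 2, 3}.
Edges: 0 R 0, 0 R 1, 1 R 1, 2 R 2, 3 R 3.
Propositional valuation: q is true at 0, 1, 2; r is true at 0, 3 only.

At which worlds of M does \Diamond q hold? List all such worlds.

0, 1, 2

Let φ = \Diamond q. Evaluate φ at each world:
  0 (successors {0, 1}): φ is true.
  1 (successors {1}): φ is true.
  2 (successors {2}): φ is true.
  3 (successors {3}): φ is false.
For instance, at 3:
  At 3: \Diamond q requires q at some successor in {3}.
    At 3: q is false.
  So \Diamond q is false at 3.
Satisfying worlds: {0, 1, 2}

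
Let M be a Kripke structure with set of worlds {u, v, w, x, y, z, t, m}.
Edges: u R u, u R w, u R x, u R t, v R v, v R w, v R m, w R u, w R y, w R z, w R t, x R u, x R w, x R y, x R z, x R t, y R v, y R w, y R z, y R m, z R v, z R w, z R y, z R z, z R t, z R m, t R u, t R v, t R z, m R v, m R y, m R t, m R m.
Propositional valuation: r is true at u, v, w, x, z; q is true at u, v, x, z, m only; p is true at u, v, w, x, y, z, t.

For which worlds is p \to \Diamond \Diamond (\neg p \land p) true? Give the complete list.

Let φ = p \to \Diamond \Diamond (\neg p \land p). Evaluate φ at each world:
  u (successors {u, w, x, t}): φ is false.
  v (successors {v, w, m}): φ is false.
  w (successors {u, y, z, t}): φ is false.
  x (successors {u, w, y, z, t}): φ is false.
  y (successors {v, w, z, m}): φ is false.
  z (successors {v, w, y, z, t, m}): φ is false.
  t (successors {u, v, z}): φ is false.
  m (successors {v, y, t, m}): φ is true.
For instance, at x:
  At x: p is true, \Diamond \Diamond (\neg p \land p) is false, so p \to \Diamond \Diamond (\neg p \land p) is false.
    At x: \Diamond \Diamond (\neg p \land p) requires \Diamond (\neg p \land p) at some successor in {u, w, y, z, t}.
      At u: \Diamond (\neg p \land p) is false.
      At w: \Diamond (\neg p \land p) is false.
      At y: \Diamond (\neg p \land p) is false.
      At z: \Diamond (\neg p \land p) is false.
      At t: \Diamond (\neg p \land p) is false.
    So \Diamond \Diamond (\neg p \land p) is false at x.
Satisfying worlds: {m}

m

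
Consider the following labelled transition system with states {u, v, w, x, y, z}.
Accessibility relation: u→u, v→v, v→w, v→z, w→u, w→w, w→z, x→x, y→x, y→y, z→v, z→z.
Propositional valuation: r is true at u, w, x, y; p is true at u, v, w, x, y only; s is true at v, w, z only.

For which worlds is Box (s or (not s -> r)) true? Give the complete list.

Let φ = Box (s or (not s -> r)). Evaluate φ at each world:
  u (successors {u}): φ is true.
  v (successors {v, w, z}): φ is true.
  w (successors {u, w, z}): φ is true.
  x (successors {x}): φ is true.
  y (successors {x, y}): φ is true.
  z (successors {v, z}): φ is true.
For instance, at u:
  At u: Box (s or (not s -> r)) requires s or (not s -> r) at every successor {u}.
    At u: s or (not s -> r) is true.
  So Box (s or (not s -> r)) is true at u.
Satisfying worlds: {u, v, w, x, y, z}

u, v, w, x, y, z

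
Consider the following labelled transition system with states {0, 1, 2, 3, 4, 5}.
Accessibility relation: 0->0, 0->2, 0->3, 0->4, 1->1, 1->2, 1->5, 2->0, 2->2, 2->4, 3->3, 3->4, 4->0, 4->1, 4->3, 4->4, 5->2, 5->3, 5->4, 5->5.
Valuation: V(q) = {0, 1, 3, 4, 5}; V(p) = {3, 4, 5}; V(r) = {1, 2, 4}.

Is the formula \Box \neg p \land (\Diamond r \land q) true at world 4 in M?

No

At 4: \Box \neg p is false, \Diamond r \land q is true, so \Box \neg p \land (\Diamond r \land q) is false.
  At 4: \Box \neg p requires \neg p at every successor {0, 1, 3, 4}.
    \neg p fails at 3, so \Box \neg p is false at 4.
  At 4: \Diamond r is true, q is true, so \Diamond r \land q is true.
    At 4: \Diamond r requires r at some successor in {0, 1, 3, 4}.
      r holds at 1, so \Diamond r is true at 4.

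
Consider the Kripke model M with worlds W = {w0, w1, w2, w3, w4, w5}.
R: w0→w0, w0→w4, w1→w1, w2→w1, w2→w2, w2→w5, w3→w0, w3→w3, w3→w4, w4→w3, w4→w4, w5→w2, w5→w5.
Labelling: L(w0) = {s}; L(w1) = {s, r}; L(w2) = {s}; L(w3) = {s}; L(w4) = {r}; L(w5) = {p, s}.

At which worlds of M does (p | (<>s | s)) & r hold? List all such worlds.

w1, w4

Let φ = (p | (<>s | s)) & r. Evaluate φ at each world:
  w0 (successors {w0, w4}): φ is false.
  w1 (successors {w1}): φ is true.
  w2 (successors {w1, w2, w5}): φ is false.
  w3 (successors {w0, w3, w4}): φ is false.
  w4 (successors {w3, w4}): φ is true.
  w5 (successors {w2, w5}): φ is false.
For instance, at w3:
  At w3: p | (<>s | s) is true, r is false, so (p | (<>s | s)) & r is false.
    At w3: p is false, <>s | s is true, so p | (<>s | s) is true.
      At w3: <>s is true, s is true, so <>s | s is true.
Satisfying worlds: {w1, w4}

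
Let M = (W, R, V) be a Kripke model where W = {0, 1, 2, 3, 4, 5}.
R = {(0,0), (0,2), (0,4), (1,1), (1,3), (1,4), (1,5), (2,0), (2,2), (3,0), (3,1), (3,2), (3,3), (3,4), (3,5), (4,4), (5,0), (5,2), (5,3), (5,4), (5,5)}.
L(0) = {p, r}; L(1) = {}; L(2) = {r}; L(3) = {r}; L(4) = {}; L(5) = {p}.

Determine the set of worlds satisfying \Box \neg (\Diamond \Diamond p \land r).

Recall that \Box ψ holds at a world iff ψ holds at every accessible world, and \Diamond ψ holds iff ψ holds at some accessible world.
Let φ = \Box \neg (\Diamond \Diamond p \land r). Evaluate φ at each world:
  0 (successors {0, 2, 4}): φ is false.
  1 (successors {1, 3, 4, 5}): φ is false.
  2 (successors {0, 2}): φ is false.
  3 (successors {0, 1, 2, 3, 4, 5}): φ is false.
  4 (successors {4}): φ is true.
  5 (successors {0, 2, 3, 4, 5}): φ is false.
For instance, at 2:
  At 2: \Box \neg (\Diamond \Diamond p \land r) requires \neg (\Diamond \Diamond p \land r) at every successor {0, 2}.
    \neg (\Diamond \Diamond p \land r) fails at 0, so \Box \neg (\Diamond \Diamond p \land r) is false at 2.
      At 0: \Diamond \Diamond p \land r is true, so \neg (\Diamond \Diamond p \land r) is false.
Satisfying worlds: {4}

4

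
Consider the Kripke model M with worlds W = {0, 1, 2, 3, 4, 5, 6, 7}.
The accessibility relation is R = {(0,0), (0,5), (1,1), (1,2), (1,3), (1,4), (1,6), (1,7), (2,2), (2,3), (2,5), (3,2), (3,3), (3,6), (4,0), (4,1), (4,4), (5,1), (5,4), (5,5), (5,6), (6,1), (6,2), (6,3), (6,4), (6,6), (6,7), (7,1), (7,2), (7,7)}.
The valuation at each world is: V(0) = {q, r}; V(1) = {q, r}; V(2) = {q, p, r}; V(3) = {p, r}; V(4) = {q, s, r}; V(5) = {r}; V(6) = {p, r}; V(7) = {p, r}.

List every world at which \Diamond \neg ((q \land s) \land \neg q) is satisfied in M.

0, 1, 2, 3, 4, 5, 6, 7

Recall that \Diamond ψ holds at a world iff ψ holds at some accessible world.
Let φ = \Diamond \neg ((q \land s) \land \neg q). Evaluate φ at each world:
  0 (successors {0, 5}): φ is true.
  1 (successors {1, 2, 3, 4, 6, 7}): φ is true.
  2 (successors {2, 3, 5}): φ is true.
  3 (successors {2, 3, 6}): φ is true.
  4 (successors {0, 1, 4}): φ is true.
  5 (successors {1, 4, 5, 6}): φ is true.
  6 (successors {1, 2, 3, 4, 6, 7}): φ is true.
  7 (successors {1, 2, 7}): φ is true.
For instance, at 2:
  At 2: \Diamond \neg ((q \land s) \land \neg q) requires \neg ((q \land s) \land \neg q) at some successor in {2, 3, 5}.
    \neg ((q \land s) \land \neg q) holds at 2, so \Diamond \neg ((q \land s) \land \neg q) is true at 2.
Satisfying worlds: {0, 1, 2, 3, 4, 5, 6, 7}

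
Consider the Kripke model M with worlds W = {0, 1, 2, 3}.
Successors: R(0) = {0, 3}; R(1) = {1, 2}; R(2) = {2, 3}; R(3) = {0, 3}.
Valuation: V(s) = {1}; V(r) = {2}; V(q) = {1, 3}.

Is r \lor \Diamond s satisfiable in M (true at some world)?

Let φ = r \lor \Diamond s. Evaluate φ at each world:
  0 (successors {0, 3}): φ is false.
  1 (successors {1, 2}): φ is true.
  2 (successors {2, 3}): φ is true.
  3 (successors {0, 3}): φ is false.
Detail at 1 (witness):
  At 1: r is false, \Diamond s is true, so r \lor \Diamond s is true.
    At 1: \Diamond s requires s at some successor in {1, 2}.
      s holds at 1, so \Diamond s is true at 1.

Yes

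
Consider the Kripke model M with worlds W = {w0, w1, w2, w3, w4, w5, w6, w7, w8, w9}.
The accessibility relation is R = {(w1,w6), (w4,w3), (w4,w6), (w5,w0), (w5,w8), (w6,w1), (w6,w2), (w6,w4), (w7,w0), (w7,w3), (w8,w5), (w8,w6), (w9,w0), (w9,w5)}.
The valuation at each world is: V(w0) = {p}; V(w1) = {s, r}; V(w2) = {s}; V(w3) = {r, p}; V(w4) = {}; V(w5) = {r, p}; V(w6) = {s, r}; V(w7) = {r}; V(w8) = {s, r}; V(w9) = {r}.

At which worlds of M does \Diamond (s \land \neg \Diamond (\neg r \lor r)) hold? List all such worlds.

w6

Recall that \Diamond ψ holds at a world iff ψ holds at some accessible world.
Let φ = \Diamond (s \land \neg \Diamond (\neg r \lor r)). Evaluate φ at each world:
  w0 (successors ∅): φ is false.
  w1 (successors {w6}): φ is false.
  w2 (successors ∅): φ is false.
  w3 (successors ∅): φ is false.
  w4 (successors {w3, w6}): φ is false.
  w5 (successors {w0, w8}): φ is false.
  w6 (successors {w1, w2, w4}): φ is true.
  w7 (successors {w0, w3}): φ is false.
  w8 (successors {w5, w6}): φ is false.
  w9 (successors {w0, w5}): φ is false.
For instance, at w1:
  At w1: \Diamond (s \land \neg \Diamond (\neg r \lor r)) requires s \land \neg \Diamond (\neg r \lor r) at some successor in {w6}.
    At w6: s \land \neg \Diamond (\neg r \lor r) is false.
  So \Diamond (s \land \neg \Diamond (\neg r \lor r)) is false at w1.
Satisfying worlds: {w6}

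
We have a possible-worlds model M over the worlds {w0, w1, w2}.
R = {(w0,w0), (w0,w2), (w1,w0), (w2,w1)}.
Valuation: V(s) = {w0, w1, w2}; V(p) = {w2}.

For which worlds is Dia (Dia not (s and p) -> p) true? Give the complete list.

w0

Let φ = Dia (Dia not (s and p) -> p). Evaluate φ at each world:
  w0 (successors {w0, w2}): φ is true.
  w1 (successors {w0}): φ is false.
  w2 (successors {w1}): φ is false.
For instance, at w2:
  At w2: Dia (Dia not (s and p) -> p) requires Dia not (s and p) -> p at some successor in {w1}.
    At w1: Dia not (s and p) -> p is false.
  So Dia (Dia not (s and p) -> p) is false at w2.
Satisfying worlds: {w0}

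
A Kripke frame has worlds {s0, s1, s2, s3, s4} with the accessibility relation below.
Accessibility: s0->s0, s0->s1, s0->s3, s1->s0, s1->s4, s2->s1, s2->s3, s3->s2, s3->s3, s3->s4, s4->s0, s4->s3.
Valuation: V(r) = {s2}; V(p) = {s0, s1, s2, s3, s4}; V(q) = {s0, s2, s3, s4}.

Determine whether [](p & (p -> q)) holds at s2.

At s2: [](p & (p -> q)) requires p & (p -> q) at every successor {s1, s3}.
  p & (p -> q) fails at s1, so [](p & (p -> q)) is false at s2.

No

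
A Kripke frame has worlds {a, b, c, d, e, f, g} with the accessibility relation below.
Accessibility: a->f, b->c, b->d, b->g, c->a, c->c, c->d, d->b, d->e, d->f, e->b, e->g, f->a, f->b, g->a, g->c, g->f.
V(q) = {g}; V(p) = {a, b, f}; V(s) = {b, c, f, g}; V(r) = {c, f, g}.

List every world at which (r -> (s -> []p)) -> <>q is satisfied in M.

b, c, e, g

Let φ = (r -> (s -> []p)) -> <>q. Evaluate φ at each world:
  a (successors {f}): φ is false.
  b (successors {c, d, g}): φ is true.
  c (successors {a, c, d}): φ is true.
  d (successors {b, e, f}): φ is false.
  e (successors {b, g}): φ is true.
  f (successors {a, b}): φ is false.
  g (successors {a, c, f}): φ is true.
For instance, at g:
  At g: r -> (s -> []p) is false, <>q is false, so (r -> (s -> []p)) -> <>q is true.
    At g: r is true, s -> []p is false, so r -> (s -> []p) is false.
      At g: s is true, []p is false, so s -> []p is false.
    At g: <>q requires q at some successor in {a, c, f}.
      At a: q is false.
      At c: q is false.
      At f: q is false.
    So <>q is false at g.
Satisfying worlds: {b, c, e, g}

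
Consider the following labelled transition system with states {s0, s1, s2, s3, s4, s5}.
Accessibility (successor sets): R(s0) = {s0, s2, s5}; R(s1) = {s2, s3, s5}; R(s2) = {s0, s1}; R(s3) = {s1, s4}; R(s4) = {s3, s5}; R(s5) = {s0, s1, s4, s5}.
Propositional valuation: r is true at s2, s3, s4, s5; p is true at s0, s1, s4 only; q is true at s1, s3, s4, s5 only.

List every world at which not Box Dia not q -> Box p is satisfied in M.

s0, s2, s3

Let φ = not Box Dia not q -> Box p. Evaluate φ at each world:
  s0 (successors {s0, s2, s5}): φ is true.
  s1 (successors {s2, s3, s5}): φ is false.
  s2 (successors {s0, s1}): φ is true.
  s3 (successors {s1, s4}): φ is true.
  s4 (successors {s3, s5}): φ is false.
  s5 (successors {s0, s1, s4, s5}): φ is false.
For instance, at s0:
  At s0: not Box Dia not q is false, Box p is false, so not Box Dia not q -> Box p is true.
    At s0: Box Dia not q is true, so not Box Dia not q is false.
      At s0: Box Dia not q requires Dia not q at every successor {s0, s2, s5}.
        At s0: Dia not q is true.
        At s2: Dia not q is true.
        At s5: Dia not q is true.
      So Box Dia not q is true at s0.
    At s0: Box p requires p at every successor {s0, s2, s5}.
      p fails at s2, so Box p is false at s0.
Satisfying worlds: {s0, s2, s3}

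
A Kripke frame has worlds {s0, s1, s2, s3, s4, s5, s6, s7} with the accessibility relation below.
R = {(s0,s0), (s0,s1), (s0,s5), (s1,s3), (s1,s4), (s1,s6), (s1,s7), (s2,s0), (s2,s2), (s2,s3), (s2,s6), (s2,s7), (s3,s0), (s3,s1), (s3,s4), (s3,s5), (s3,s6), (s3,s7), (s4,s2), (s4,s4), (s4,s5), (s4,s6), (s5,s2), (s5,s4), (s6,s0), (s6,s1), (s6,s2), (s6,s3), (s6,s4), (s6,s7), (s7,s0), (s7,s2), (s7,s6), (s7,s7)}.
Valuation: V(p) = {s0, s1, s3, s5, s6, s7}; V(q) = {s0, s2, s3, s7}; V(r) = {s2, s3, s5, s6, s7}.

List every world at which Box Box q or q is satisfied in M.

s0, s2, s3, s7

Let φ = Box Box q or q. Evaluate φ at each world:
  s0 (successors {s0, s1, s5}): φ is true.
  s1 (successors {s3, s4, s6, s7}): φ is false.
  s2 (successors {s0, s2, s3, s6, s7}): φ is true.
  s3 (successors {s0, s1, s4, s5, s6, s7}): φ is true.
  s4 (successors {s2, s4, s5, s6}): φ is false.
  s5 (successors {s2, s4}): φ is false.
  s6 (successors {s0, s1, s2, s3, s4, s7}): φ is false.
  s7 (successors {s0, s2, s6, s7}): φ is true.
For instance, at s0:
  At s0: Box Box q is false, q is true, so Box Box q or q is true.
    At s0: Box Box q requires Box q at every successor {s0, s1, s5}.
      Box q fails at s0, so Box Box q is false at s0.
Satisfying worlds: {s0, s2, s3, s7}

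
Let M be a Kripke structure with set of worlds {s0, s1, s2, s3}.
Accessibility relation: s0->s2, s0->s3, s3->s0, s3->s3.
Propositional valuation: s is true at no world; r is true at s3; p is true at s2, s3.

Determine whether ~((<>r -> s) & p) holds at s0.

At s0: (<>r -> s) & p is false, so ~((<>r -> s) & p) is true.
  At s0: <>r -> s is false, p is false, so (<>r -> s) & p is false.
    At s0: <>r is true, s is false, so <>r -> s is false.
      At s0: <>r requires r at some successor in {s2, s3}.
        r holds at s3, so <>r is true at s0.

Yes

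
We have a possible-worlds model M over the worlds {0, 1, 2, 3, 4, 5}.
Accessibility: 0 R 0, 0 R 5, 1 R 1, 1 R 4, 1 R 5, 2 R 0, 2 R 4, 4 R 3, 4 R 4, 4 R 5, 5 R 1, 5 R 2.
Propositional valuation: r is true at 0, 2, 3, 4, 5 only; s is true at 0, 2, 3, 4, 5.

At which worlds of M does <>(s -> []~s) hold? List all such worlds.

1, 4, 5

Let φ = <>(s -> []~s). Evaluate φ at each world:
  0 (successors {0, 5}): φ is false.
  1 (successors {1, 4, 5}): φ is true.
  2 (successors {0, 4}): φ is false.
  3 (successors ∅): φ is false.
  4 (successors {3, 4, 5}): φ is true.
  5 (successors {1, 2}): φ is true.
For instance, at 1:
  At 1: <>(s -> []~s) requires s -> []~s at some successor in {1, 4, 5}.
    s -> []~s holds at 1, so <>(s -> []~s) is true at 1.
      At 1: s is false, []~s is false, so s -> []~s is true.
Satisfying worlds: {1, 4, 5}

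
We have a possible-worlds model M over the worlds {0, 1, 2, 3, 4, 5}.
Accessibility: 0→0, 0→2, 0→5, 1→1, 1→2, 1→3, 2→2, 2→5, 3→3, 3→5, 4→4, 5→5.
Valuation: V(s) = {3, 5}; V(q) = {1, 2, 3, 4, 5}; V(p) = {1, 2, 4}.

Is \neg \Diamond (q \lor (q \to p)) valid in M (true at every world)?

No

Let φ = \neg \Diamond (q \lor (q \to p)). Evaluate φ at each world:
  0 (successors {0, 2, 5}): φ is false.
  1 (successors {1, 2, 3}): φ is false.
  2 (successors {2, 5}): φ is false.
  3 (successors {3, 5}): φ is false.
  4 (successors {4}): φ is false.
  5 (successors {5}): φ is false.
Detail at 0 (counterexample):
  At 0: \Diamond (q \lor (q \to p)) is true, so \neg \Diamond (q \lor (q \to p)) is false.
    At 0: \Diamond (q \lor (q \to p)) requires q \lor (q \to p) at some successor in {0, 2, 5}.
      q \lor (q \to p) holds at 0, so \Diamond (q \lor (q \to p)) is true at 0.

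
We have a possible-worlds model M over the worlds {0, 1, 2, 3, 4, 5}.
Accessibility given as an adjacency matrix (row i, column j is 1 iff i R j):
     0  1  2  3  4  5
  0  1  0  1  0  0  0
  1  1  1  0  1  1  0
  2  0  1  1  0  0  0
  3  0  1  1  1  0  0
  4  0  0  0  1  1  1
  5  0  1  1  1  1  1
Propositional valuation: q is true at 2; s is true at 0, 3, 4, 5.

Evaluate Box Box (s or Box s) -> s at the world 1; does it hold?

Yes

At 1: Box Box (s or Box s) is false, s is false, so Box Box (s or Box s) -> s is true.
  At 1: Box Box (s or Box s) requires Box (s or Box s) at every successor {0, 1, 3, 4}.
    Box (s or Box s) fails at 0, so Box Box (s or Box s) is false at 1.
      At 0: Box (s or Box s) requires s or Box s at every successor {0, 2}.
        s or Box s fails at 2, so Box (s or Box s) is false at 0.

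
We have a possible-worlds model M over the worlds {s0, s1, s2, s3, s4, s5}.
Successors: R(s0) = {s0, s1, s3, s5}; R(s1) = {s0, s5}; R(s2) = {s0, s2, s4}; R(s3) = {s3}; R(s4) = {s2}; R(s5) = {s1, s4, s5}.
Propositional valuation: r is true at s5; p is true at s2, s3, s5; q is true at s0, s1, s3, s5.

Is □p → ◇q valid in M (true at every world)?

No

Let φ = □p → ◇q. Evaluate φ at each world:
  s0 (successors {s0, s1, s3, s5}): φ is true.
  s1 (successors {s0, s5}): φ is true.
  s2 (successors {s0, s2, s4}): φ is true.
  s3 (successors {s3}): φ is true.
  s4 (successors {s2}): φ is false.
  s5 (successors {s1, s4, s5}): φ is true.
Detail at s4 (counterexample):
  At s4: □p is true, ◇q is false, so □p → ◇q is false.
    At s4: □p requires p at every successor {s2}.
      At s2: p is true.
    So □p is true at s4.
    At s4: ◇q requires q at some successor in {s2}.
      At s2: q is false.
    So ◇q is false at s4.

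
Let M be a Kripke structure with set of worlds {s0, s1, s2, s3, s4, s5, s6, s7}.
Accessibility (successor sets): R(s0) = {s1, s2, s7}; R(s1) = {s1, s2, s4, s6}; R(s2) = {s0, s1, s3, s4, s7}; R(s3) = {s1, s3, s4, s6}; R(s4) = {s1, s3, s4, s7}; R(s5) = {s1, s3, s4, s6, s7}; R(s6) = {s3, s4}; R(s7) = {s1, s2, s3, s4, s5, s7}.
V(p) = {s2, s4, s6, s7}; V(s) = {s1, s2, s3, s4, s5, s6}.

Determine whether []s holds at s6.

At s6: []s requires s at every successor {s3, s4}.
  At s3: s is true.
  At s4: s is true.
So []s is true at s6.

Yes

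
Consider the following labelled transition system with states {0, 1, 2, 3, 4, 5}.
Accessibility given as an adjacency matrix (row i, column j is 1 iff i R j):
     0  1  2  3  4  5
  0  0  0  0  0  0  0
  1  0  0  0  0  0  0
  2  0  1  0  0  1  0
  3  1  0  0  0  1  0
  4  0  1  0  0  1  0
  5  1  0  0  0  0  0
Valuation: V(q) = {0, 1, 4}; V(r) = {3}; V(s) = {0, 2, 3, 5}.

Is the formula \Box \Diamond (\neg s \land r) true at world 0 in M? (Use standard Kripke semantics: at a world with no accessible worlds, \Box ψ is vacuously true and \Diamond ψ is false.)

Yes

At 0: no accessible worlds, so \Box \Diamond (\neg s \land r) holds vacuously.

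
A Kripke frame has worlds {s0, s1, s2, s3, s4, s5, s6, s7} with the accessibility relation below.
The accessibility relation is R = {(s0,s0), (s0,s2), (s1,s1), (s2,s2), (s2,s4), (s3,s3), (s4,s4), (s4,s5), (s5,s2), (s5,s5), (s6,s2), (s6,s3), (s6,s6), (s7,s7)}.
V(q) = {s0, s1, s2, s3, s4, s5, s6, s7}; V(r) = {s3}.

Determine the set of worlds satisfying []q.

s0, s1, s2, s3, s4, s5, s6, s7

Let φ = []q. Evaluate φ at each world:
  s0 (successors {s0, s2}): φ is true.
  s1 (successors {s1}): φ is true.
  s2 (successors {s2, s4}): φ is true.
  s3 (successors {s3}): φ is true.
  s4 (successors {s4, s5}): φ is true.
  s5 (successors {s2, s5}): φ is true.
  s6 (successors {s2, s3, s6}): φ is true.
  s7 (successors {s7}): φ is true.
For instance, at s1:
  At s1: []q requires q at every successor {s1}.
    At s1: q is true.
  So []q is true at s1.
Satisfying worlds: {s0, s1, s2, s3, s4, s5, s6, s7}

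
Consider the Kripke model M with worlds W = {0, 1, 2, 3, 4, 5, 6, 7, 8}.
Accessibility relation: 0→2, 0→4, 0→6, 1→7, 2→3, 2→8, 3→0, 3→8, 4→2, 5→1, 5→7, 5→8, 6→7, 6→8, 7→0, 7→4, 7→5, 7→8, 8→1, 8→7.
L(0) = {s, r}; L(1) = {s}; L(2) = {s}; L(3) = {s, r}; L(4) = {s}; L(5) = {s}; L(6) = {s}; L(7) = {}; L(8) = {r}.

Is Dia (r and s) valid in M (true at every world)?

Let φ = Dia (r and s). Evaluate φ at each world:
  0 (successors {2, 4, 6}): φ is false.
  1 (successors {7}): φ is false.
  2 (successors {3, 8}): φ is true.
  3 (successors {0, 8}): φ is true.
  4 (successors {2}): φ is false.
  5 (successors {1, 7, 8}): φ is false.
  6 (successors {7, 8}): φ is false.
  7 (successors {0, 4, 5, 8}): φ is true.
  8 (successors {1, 7}): φ is false.
Detail at 0 (counterexample):
  At 0: Dia (r and s) requires r and s at some successor in {2, 4, 6}.
    At 2: r and s is false.
    At 4: r and s is false.
    At 6: r and s is false.
  So Dia (r and s) is false at 0.

No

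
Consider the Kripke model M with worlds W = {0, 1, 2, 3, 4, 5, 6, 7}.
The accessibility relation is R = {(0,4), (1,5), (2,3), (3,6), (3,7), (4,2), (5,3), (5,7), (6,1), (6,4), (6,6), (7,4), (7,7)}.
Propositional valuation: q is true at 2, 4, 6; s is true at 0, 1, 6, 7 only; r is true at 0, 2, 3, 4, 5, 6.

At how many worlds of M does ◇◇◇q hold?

7

Let φ = ◇◇◇q. Evaluate φ at each world:
  0 (successors {4}): φ is false.
  1 (successors {5}): φ is true.
  2 (successors {3}): φ is true.
  3 (successors {6, 7}): φ is true.
  4 (successors {2}): φ is true.
  5 (successors {3, 7}): φ is true.
  6 (successors {1, 4, 6}): φ is true.
  7 (successors {4, 7}): φ is true.
For instance, at 1:
  At 1: ◇◇◇q requires ◇◇q at some successor in {5}.
    ◇◇q holds at 5, so ◇◇◇q is true at 1.
      At 5: ◇◇q requires ◇q at some successor in {3, 7}.
        ◇q holds at 3, so ◇◇q is true at 5.
Satisfying worlds: {1, 2, 3, 4, 5, 6, 7}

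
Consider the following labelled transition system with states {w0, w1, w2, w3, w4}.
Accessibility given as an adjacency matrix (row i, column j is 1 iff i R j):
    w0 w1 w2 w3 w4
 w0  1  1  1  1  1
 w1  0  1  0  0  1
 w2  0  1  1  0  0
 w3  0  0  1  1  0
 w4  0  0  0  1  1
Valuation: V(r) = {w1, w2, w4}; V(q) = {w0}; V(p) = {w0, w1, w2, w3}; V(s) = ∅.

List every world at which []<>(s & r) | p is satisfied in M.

Let φ = []<>(s & r) | p. Evaluate φ at each world:
  w0 (successors {w0, w1, w2, w3, w4}): φ is true.
  w1 (successors {w1, w4}): φ is true.
  w2 (successors {w1, w2}): φ is true.
  w3 (successors {w2, w3}): φ is true.
  w4 (successors {w3, w4}): φ is false.
For instance, at w2:
  At w2: []<>(s & r) is false, p is true, so []<>(s & r) | p is true.
    At w2: []<>(s & r) requires <>(s & r) at every successor {w1, w2}.
      <>(s & r) fails at w1, so []<>(s & r) is false at w2.
Satisfying worlds: {w0, w1, w2, w3}

w0, w1, w2, w3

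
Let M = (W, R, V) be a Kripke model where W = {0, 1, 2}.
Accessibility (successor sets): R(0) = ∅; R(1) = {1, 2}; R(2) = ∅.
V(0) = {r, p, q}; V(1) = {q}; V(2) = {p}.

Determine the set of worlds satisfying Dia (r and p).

Recall that Dia ψ holds at a world iff ψ holds at some accessible world.
Let φ = Dia (r and p). Evaluate φ at each world:
  0 (successors ∅): φ is false.
  1 (successors {1, 2}): φ is false.
  2 (successors ∅): φ is false.
For instance, at 1:
  At 1: Dia (r and p) requires r and p at some successor in {1, 2}.
    At 1: r and p is false.
    At 2: r and p is false.
  So Dia (r and p) is false at 1.
Satisfying worlds: none.

none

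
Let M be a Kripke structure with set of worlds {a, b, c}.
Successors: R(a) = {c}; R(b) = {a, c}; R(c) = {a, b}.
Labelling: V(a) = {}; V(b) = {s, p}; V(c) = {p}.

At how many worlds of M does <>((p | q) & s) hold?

1

Let φ = <>((p | q) & s). Evaluate φ at each world:
  a (successors {c}): φ is false.
  b (successors {a, c}): φ is false.
  c (successors {a, b}): φ is true.
For instance, at b:
  At b: <>((p | q) & s) requires (p | q) & s at some successor in {a, c}.
    At a: (p | q) & s is false.
    At c: (p | q) & s is false.
  So <>((p | q) & s) is false at b.
Satisfying worlds: {c}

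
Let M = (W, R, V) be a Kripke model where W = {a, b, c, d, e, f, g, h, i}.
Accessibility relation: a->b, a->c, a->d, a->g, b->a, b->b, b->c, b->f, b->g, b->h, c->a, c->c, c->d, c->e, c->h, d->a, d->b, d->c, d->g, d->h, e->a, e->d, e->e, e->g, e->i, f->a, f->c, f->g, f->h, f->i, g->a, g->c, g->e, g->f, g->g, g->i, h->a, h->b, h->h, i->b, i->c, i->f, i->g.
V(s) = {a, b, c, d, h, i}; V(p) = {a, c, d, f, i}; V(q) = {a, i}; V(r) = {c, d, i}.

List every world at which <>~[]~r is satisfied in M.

Let φ = <>~[]~r. Evaluate φ at each world:
  a (successors {b, c, d, g}): φ is true.
  b (successors {a, b, c, f, g, h}): φ is true.
  c (successors {a, c, d, e, h}): φ is true.
  d (successors {a, b, c, g, h}): φ is true.
  e (successors {a, d, e, g, i}): φ is true.
  f (successors {a, c, g, h, i}): φ is true.
  g (successors {a, c, e, f, g, i}): φ is true.
  h (successors {a, b, h}): φ is true.
  i (successors {b, c, f, g}): φ is true.
For instance, at i:
  At i: <>~[]~r requires ~[]~r at some successor in {b, c, f, g}.
    ~[]~r holds at b, so <>~[]~r is true at i.
      At b: []~r is false, so ~[]~r is true.
Satisfying worlds: {a, b, c, d, e, f, g, h, i}

a, b, c, d, e, f, g, h, i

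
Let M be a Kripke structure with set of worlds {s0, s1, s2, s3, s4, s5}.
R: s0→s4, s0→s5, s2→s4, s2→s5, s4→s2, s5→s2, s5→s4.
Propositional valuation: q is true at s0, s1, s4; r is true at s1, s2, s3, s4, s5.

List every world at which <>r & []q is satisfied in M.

none

Let φ = <>r & []q. Evaluate φ at each world:
  s0 (successors {s4, s5}): φ is false.
  s1 (successors ∅): φ is false.
  s2 (successors {s4, s5}): φ is false.
  s3 (successors ∅): φ is false.
  s4 (successors {s2}): φ is false.
  s5 (successors {s2, s4}): φ is false.
For instance, at s2:
  At s2: <>r is true, []q is false, so <>r & []q is false.
    At s2: <>r requires r at some successor in {s4, s5}.
      r holds at s4, so <>r is true at s2.
    At s2: []q requires q at every successor {s4, s5}.
      q fails at s5, so []q is false at s2.
Satisfying worlds: none.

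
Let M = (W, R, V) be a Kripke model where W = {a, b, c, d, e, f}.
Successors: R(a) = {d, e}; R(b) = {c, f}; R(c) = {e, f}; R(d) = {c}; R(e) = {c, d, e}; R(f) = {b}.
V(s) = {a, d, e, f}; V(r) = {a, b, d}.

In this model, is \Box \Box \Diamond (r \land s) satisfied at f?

No

Recall that \Box ψ holds at a world iff ψ holds at every accessible world, and \Diamond ψ holds iff ψ holds at some accessible world.
At f: \Box \Box \Diamond (r \land s) requires \Box \Diamond (r \land s) at every successor {b}.
  \Box \Diamond (r \land s) fails at b, so \Box \Box \Diamond (r \land s) is false at f.
    At b: \Box \Diamond (r \land s) requires \Diamond (r \land s) at every successor {c, f}.
      \Diamond (r \land s) fails at c, so \Box \Diamond (r \land s) is false at b.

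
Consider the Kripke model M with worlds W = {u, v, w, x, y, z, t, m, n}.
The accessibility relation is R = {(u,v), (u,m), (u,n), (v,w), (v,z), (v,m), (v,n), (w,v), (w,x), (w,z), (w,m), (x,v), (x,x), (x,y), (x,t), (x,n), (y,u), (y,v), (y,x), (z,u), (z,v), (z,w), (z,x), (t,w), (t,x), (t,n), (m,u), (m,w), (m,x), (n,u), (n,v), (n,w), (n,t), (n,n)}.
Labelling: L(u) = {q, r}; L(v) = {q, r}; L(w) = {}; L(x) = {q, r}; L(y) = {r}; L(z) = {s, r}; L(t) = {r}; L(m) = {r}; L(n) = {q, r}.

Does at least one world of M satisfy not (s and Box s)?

Yes

Let φ = not (s and Box s). Evaluate φ at each world:
  u (successors {v, m, n}): φ is true.
  v (successors {w, z, m, n}): φ is true.
  w (successors {v, x, z, m}): φ is true.
  x (successors {v, x, y, t, n}): φ is true.
  y (successors {u, v, x}): φ is true.
  z (successors {u, v, w, x}): φ is true.
  t (successors {w, x, n}): φ is true.
  m (successors {u, w, x}): φ is true.
  n (successors {u, v, w, t, n}): φ is true.
Detail at u (witness):
  At u: s and Box s is false, so not (s and Box s) is true.
    At u: s is false, Box s is false, so s and Box s is false.
      At u: Box s requires s at every successor {v, m, n}.
        s fails at v, so Box s is false at u.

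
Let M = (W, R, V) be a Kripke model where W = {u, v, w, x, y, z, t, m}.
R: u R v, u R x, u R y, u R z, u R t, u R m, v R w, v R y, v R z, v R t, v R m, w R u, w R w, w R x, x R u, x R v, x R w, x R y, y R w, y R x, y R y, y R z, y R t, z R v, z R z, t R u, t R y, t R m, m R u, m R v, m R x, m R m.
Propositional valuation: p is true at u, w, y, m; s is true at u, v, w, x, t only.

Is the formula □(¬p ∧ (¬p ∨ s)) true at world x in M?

At x: □(¬p ∧ (¬p ∨ s)) requires ¬p ∧ (¬p ∨ s) at every successor {u, v, w, y}.
  ¬p ∧ (¬p ∨ s) fails at u, so □(¬p ∧ (¬p ∨ s)) is false at x.

No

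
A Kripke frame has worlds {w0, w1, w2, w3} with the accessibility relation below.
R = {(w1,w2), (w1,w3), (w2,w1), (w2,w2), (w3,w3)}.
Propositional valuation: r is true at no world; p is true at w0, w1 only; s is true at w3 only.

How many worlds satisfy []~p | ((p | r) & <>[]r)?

3

Let φ = []~p | ((p | r) & <>[]r). Evaluate φ at each world:
  w0 (successors ∅): φ is true.
  w1 (successors {w2, w3}): φ is true.
  w2 (successors {w1, w2}): φ is false.
  w3 (successors {w3}): φ is true.
For instance, at w1:
  At w1: []~p is true, (p | r) & <>[]r is false, so []~p | ((p | r) & <>[]r) is true.
    At w1: []~p requires ~p at every successor {w2, w3}.
      At w2: ~p is true.
      At w3: ~p is true.
    So []~p is true at w1.
    At w1: p | r is true, <>[]r is false, so (p | r) & <>[]r is false.
      At w1: <>[]r requires []r at some successor in {w2, w3}.
        At w2: []r is false.
        At w3: []r is false.
      So <>[]r is false at w1.
Satisfying worlds: {w0, w1, w3}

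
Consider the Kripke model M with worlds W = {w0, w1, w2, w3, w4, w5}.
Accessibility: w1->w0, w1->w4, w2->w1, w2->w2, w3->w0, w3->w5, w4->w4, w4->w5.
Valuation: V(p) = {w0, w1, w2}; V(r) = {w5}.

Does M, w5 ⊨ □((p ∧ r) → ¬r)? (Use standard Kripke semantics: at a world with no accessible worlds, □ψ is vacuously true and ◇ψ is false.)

Yes

Recall that □ψ holds at a world iff ψ holds at every accessible world, and ◇ψ holds iff ψ holds at some accessible world.
At w5: no accessible worlds, so □((p ∧ r) → ¬r) holds vacuously.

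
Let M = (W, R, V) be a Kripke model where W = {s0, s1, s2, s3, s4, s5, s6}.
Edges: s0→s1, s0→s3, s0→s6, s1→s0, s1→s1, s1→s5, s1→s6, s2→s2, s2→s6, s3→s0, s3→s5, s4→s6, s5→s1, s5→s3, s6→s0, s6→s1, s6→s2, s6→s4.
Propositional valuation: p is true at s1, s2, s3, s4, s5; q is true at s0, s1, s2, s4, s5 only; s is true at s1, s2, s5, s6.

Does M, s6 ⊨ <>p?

Yes

Recall that <>ψ holds at a world iff ψ holds at some accessible world.
At s6: <>p requires p at some successor in {s0, s1, s2, s4}.
  p holds at s1, so <>p is true at s6.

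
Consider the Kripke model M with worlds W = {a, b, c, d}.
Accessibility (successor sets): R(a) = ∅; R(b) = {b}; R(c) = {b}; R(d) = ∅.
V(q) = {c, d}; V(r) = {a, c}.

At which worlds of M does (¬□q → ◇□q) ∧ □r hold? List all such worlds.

a, d

Let φ = (¬□q → ◇□q) ∧ □r. Evaluate φ at each world:
  a (successors ∅): φ is true.
  b (successors {b}): φ is false.
  c (successors {b}): φ is false.
  d (successors ∅): φ is true.
For instance, at b:
  At b: ¬□q → ◇□q is false, □r is false, so (¬□q → ◇□q) ∧ □r is false.
    At b: ¬□q is true, ◇□q is false, so ¬□q → ◇□q is false.
      At b: □q is false, so ¬□q is true.
      At b: ◇□q requires □q at some successor in {b}.
        At b: □q is false.
      So ◇□q is false at b.
    At b: □r requires r at every successor {b}.
      r fails at b, so □r is false at b.
Satisfying worlds: {a, d}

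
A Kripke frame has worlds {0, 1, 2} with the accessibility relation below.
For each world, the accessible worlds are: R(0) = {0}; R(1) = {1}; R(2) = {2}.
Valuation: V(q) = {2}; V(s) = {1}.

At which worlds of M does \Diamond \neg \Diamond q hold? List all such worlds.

Recall that \Diamond ψ holds at a world iff ψ holds at some accessible world.
Let φ = \Diamond \neg \Diamond q. Evaluate φ at each world:
  0 (successors {0}): φ is true.
  1 (successors {1}): φ is true.
  2 (successors {2}): φ is false.
For instance, at 2:
  At 2: \Diamond \neg \Diamond q requires \neg \Diamond q at some successor in {2}.
    At 2: \neg \Diamond q is false.
  So \Diamond \neg \Diamond q is false at 2.
Satisfying worlds: {0, 1}

0, 1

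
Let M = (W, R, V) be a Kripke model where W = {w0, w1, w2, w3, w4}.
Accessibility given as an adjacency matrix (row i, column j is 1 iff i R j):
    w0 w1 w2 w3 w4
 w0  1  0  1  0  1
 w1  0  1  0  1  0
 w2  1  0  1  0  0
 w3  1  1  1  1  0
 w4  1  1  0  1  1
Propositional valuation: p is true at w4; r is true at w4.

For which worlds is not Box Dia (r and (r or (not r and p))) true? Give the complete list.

w0, w1, w2, w3, w4

Let φ = not Box Dia (r and (r or (not r and p))). Evaluate φ at each world:
  w0 (successors {w0, w2, w4}): φ is true.
  w1 (successors {w1, w3}): φ is true.
  w2 (successors {w0, w2}): φ is true.
  w3 (successors {w0, w1, w2, w3}): φ is true.
  w4 (successors {w0, w1, w3, w4}): φ is true.
For instance, at w2:
  At w2: Box Dia (r and (r or (not r and p))) is false, so not Box Dia (r and (r or (not r and p))) is true.
    At w2: Box Dia (r and (r or (not r and p))) requires Dia (r and (r or (not r and p))) at every successor {w0, w2}.
      Dia (r and (r or (not r and p))) fails at w2, so Box Dia (r and (r or (not r and p))) is false at w2.
Satisfying worlds: {w0, w1, w2, w3, w4}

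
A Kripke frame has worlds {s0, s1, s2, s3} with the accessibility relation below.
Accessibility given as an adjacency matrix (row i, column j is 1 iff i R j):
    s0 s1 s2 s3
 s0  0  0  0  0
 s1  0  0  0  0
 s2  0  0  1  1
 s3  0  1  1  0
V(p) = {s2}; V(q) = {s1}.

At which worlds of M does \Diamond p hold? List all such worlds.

Recall that \Diamond ψ holds at a world iff ψ holds at some accessible world.
Let φ = \Diamond p. Evaluate φ at each world:
  s0 (successors ∅): φ is false.
  s1 (successors ∅): φ is false.
  s2 (successors {s2, s3}): φ is true.
  s3 (successors {s1, s2}): φ is true.
For instance, at s3:
  At s3: \Diamond p requires p at some successor in {s1, s2}.
    p holds at s2, so \Diamond p is true at s3.
Satisfying worlds: {s2, s3}

s2, s3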